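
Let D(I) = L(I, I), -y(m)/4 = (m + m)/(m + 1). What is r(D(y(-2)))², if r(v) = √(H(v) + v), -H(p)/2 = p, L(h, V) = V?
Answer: 16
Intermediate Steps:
y(m) = -8*m/(1 + m) (y(m) = -4*(m + m)/(m + 1) = -4*2*m/(1 + m) = -8*m/(1 + m))
D(I) = I
H(p) = -2*p
r(v) = √(-v) (r(v) = √(-2*v + v) = √(-v))
r(D(y(-2)))² = (√(-(-8)*(-2)/(1 - 2)))² = (√(-(-8)*(-2)/(-1)))² = (√(-(-8)*(-2)*(-1)))² = (√(-1*(-16)))² = (√16)² = 4² = 16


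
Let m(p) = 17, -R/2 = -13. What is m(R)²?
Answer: 289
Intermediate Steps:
R = 26 (R = -2*(-13) = 26)
m(R)² = 17² = 289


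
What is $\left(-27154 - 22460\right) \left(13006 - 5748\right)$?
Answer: $-360098412$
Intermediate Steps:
$\left(-27154 - 22460\right) \left(13006 - 5748\right) = \left(-49614\right) 7258 = -360098412$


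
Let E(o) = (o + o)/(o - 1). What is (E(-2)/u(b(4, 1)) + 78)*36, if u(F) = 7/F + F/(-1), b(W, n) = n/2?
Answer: 25304/9 ≈ 2811.6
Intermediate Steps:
b(W, n) = n/2 (b(W, n) = n*(1/2) = n/2)
u(F) = -F + 7/F (u(F) = 7/F + F*(-1) = 7/F - F = -F + 7/F)
E(o) = 2*o/(-1 + o) (E(o) = (2*o)/(-1 + o) = 2*o/(-1 + o))
(E(-2)/u(b(4, 1)) + 78)*36 = ((2*(-2)/(-1 - 2))/(-1/2 + 7/(((1/2)*1))) + 78)*36 = ((2*(-2)/(-3))/(-1*1/2 + 7/(1/2)) + 78)*36 = ((2*(-2)*(-1/3))/(-1/2 + 7*2) + 78)*36 = (4/(3*(-1/2 + 14)) + 78)*36 = (4/(3*(27/2)) + 78)*36 = ((4/3)*(2/27) + 78)*36 = (8/81 + 78)*36 = (6326/81)*36 = 25304/9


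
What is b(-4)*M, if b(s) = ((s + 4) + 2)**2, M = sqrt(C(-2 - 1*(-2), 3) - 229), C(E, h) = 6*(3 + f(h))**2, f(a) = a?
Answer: 4*I*sqrt(13) ≈ 14.422*I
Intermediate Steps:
C(E, h) = 6*(3 + h)**2
M = I*sqrt(13) (M = sqrt(6*(3 + 3)**2 - 229) = sqrt(6*6**2 - 229) = sqrt(6*36 - 229) = sqrt(216 - 229) = sqrt(-13) = I*sqrt(13) ≈ 3.6056*I)
b(s) = (6 + s)**2 (b(s) = ((4 + s) + 2)**2 = (6 + s)**2)
b(-4)*M = (6 - 4)**2*(I*sqrt(13)) = 2**2*(I*sqrt(13)) = 4*(I*sqrt(13)) = 4*I*sqrt(13)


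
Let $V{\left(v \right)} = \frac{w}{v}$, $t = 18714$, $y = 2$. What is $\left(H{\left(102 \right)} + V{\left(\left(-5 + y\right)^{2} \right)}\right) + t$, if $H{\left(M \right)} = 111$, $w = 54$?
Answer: $18831$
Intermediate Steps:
$V{\left(v \right)} = \frac{54}{v}$
$\left(H{\left(102 \right)} + V{\left(\left(-5 + y\right)^{2} \right)}\right) + t = \left(111 + \frac{54}{\left(-5 + 2\right)^{2}}\right) + 18714 = \left(111 + \frac{54}{\left(-3\right)^{2}}\right) + 18714 = \left(111 + \frac{54}{9}\right) + 18714 = \left(111 + 54 \cdot \frac{1}{9}\right) + 18714 = \left(111 + 6\right) + 18714 = 117 + 18714 = 18831$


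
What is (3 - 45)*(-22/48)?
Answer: 77/4 ≈ 19.250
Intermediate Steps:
(3 - 45)*(-22/48) = -(-924)/48 = -42*(-11/24) = 77/4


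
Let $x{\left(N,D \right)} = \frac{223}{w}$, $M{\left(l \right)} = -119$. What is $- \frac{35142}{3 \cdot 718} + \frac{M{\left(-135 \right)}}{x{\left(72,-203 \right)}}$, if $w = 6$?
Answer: $- \frac{1562437}{80057} \approx -19.517$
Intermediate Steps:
$x{\left(N,D \right)} = \frac{223}{6}$
$- \frac{35142}{3 \cdot 718} + \frac{M{\left(-135 \right)}}{x{\left(72,-203 \right)}} = - \frac{35142}{3 \cdot 718} - \frac{119}{\frac{223}{6}} = - \frac{35142}{2154} - \frac{714}{223} = \left(-35142\right) \frac{1}{2154} - \frac{714}{223} = - \frac{5857}{359} - \frac{714}{223} = - \frac{1562437}{80057}$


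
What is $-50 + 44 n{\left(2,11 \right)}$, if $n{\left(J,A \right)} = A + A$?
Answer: $918$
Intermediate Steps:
$n{\left(J,A \right)} = 2 A$
$-50 + 44 n{\left(2,11 \right)} = -50 + 44 \cdot 2 \cdot 11 = -50 + 44 \cdot 22 = -50 + 968 = 918$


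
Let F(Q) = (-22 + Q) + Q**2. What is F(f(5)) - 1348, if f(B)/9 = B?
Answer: 700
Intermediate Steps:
f(B) = 9*B
F(Q) = -22 + Q + Q**2
F(f(5)) - 1348 = (-22 + 9*5 + (9*5)**2) - 1348 = (-22 + 45 + 45**2) - 1348 = (-22 + 45 + 2025) - 1348 = 2048 - 1348 = 700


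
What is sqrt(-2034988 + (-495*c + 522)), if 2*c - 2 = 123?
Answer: I*sqrt(8261614)/2 ≈ 1437.2*I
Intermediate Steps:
c = 125/2 (c = 1 + (1/2)*123 = 1 + 123/2 = 125/2 ≈ 62.500)
sqrt(-2034988 + (-495*c + 522)) = sqrt(-2034988 + (-495*125/2 + 522)) = sqrt(-2034988 + (-61875/2 + 522)) = sqrt(-2034988 - 60831/2) = sqrt(-4130807/2) = I*sqrt(8261614)/2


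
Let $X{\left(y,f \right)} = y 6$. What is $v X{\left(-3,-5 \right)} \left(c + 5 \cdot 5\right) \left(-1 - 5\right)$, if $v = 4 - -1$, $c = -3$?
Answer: $11880$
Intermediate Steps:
$X{\left(y,f \right)} = 6 y$
$v = 5$ ($v = 4 + 1 = 5$)
$v X{\left(-3,-5 \right)} \left(c + 5 \cdot 5\right) \left(-1 - 5\right) = 5 \cdot 6 \left(-3\right) \left(-3 + 5 \cdot 5\right) \left(-1 - 5\right) = 5 \left(-18\right) \left(-3 + 25\right) \left(-6\right) = - 90 \cdot 22 \left(-6\right) = \left(-90\right) \left(-132\right) = 11880$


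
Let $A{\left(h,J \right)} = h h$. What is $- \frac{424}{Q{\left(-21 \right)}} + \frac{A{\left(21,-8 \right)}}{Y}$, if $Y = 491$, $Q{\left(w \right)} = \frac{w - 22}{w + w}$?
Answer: $- \frac{8724765}{21113} \approx -413.24$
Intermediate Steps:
$Q{\left(w \right)} = \frac{-22 + w}{2 w}$
$A{\left(h,J \right)} = h^{2}$
$- \frac{424}{Q{\left(-21 \right)}} + \frac{A{\left(21,-8 \right)}}{Y} = - \frac{424}{\frac{1}{2} \frac{1}{-21} \left(-22 - 21\right)} + \frac{21^{2}}{491} = - \frac{424}{\frac{1}{2} \left(- \frac{1}{21}\right) \left(-43\right)} + 441 \cdot \frac{1}{491} = - \frac{424}{\frac{43}{42}} + \frac{441}{491} = \left(-424\right) \frac{42}{43} + \frac{441}{491} = - \frac{17808}{43} + \frac{441}{491} = - \frac{8724765}{21113}$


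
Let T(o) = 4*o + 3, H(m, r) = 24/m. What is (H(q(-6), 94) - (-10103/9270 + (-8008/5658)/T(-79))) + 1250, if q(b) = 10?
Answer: 3429691228949/2736123930 ≈ 1253.5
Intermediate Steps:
T(o) = 3 + 4*o
(H(q(-6), 94) - (-10103/9270 + (-8008/5658)/T(-79))) + 1250 = (24/10 - (-10103/9270 + (-8008/5658)/(3 + 4*(-79)))) + 1250 = (24*(⅒) - (-10103*1/9270 + (-8008*1/5658)/(3 - 316))) + 1250 = (12/5 - (-10103/9270 - 4004/2829/(-313))) + 1250 = (12/5 - (-10103/9270 - 4004/2829*(-1/313))) + 1250 = (12/5 - (-10103/9270 + 4004/885477)) + 1250 = (12/5 - 1*(-2969619017/2736123930)) + 1250 = (12/5 + 2969619017/2736123930) + 1250 = 9536316449/2736123930 + 1250 = 3429691228949/2736123930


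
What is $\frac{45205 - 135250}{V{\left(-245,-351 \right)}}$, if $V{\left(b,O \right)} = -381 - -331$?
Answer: $\frac{18009}{10} \approx 1800.9$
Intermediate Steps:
$V{\left(b,O \right)} = -50$ ($V{\left(b,O \right)} = -381 + 331 = -50$)
$\frac{45205 - 135250}{V{\left(-245,-351 \right)}} = \frac{45205 - 135250}{-50} = \left(-90045\right) \left(- \frac{1}{50}\right) = \frac{18009}{10}$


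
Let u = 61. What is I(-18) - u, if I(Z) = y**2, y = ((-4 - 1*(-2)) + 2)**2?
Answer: -61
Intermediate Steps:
y = 0 (y = ((-4 + 2) + 2)**2 = (-2 + 2)**2 = 0**2 = 0)
I(Z) = 0 (I(Z) = 0**2 = 0)
I(-18) - u = 0 - 1*61 = 0 - 61 = -61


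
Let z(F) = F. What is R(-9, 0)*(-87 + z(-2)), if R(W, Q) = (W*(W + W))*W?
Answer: 129762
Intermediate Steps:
R(W, Q) = 2*W**3 (R(W, Q) = (W*(2*W))*W = (2*W**2)*W = 2*W**3)
R(-9, 0)*(-87 + z(-2)) = (2*(-9)**3)*(-87 - 2) = (2*(-729))*(-89) = -1458*(-89) = 129762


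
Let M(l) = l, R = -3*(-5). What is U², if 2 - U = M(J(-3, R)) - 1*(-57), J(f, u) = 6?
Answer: 3721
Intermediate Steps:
R = 15
U = -61 (U = 2 - (6 - 1*(-57)) = 2 - (6 + 57) = 2 - 1*63 = 2 - 63 = -61)
U² = (-61)² = 3721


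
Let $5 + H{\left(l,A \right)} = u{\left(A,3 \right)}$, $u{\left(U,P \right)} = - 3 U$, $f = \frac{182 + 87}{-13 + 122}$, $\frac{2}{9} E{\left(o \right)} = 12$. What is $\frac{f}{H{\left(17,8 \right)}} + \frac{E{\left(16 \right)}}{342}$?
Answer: $\frac{4372}{60059} \approx 0.072795$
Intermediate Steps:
$E{\left(o \right)} = 54$ ($E{\left(o \right)} = \frac{9}{2} \cdot 12 = 54$)
$f = \frac{269}{109} \approx 2.4679$
$H{\left(l,A \right)} = -5 - 3 A$
$\frac{f}{H{\left(17,8 \right)}} + \frac{E{\left(16 \right)}}{342} = \frac{269}{109 \left(-5 - 24\right)} + \frac{54}{342} = \frac{269}{109 \left(-5 - 24\right)} + 54 \cdot \frac{1}{342} = \frac{269}{109 \left(-29\right)} + \frac{3}{19} = \frac{269}{109} \left(- \frac{1}{29}\right) + \frac{3}{19} = - \frac{269}{3161} + \frac{3}{19} = \frac{4372}{60059}$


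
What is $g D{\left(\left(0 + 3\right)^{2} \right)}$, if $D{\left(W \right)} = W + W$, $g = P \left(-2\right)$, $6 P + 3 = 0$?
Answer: $18$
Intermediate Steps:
$P = - \frac{1}{2}$ ($P = - \frac{1}{2} + \frac{1}{6} \cdot 0 = - \frac{1}{2} + 0 = - \frac{1}{2} \approx -0.5$)
$g = 1$ ($g = \left(- \frac{1}{2}\right) \left(-2\right) = 1$)
$D{\left(W \right)} = 2 W$
$g D{\left(\left(0 + 3\right)^{2} \right)} = 1 \cdot 2 \left(0 + 3\right)^{2} = 1 \cdot 2 \cdot 3^{2} = 1 \cdot 2 \cdot 9 = 1 \cdot 18 = 18$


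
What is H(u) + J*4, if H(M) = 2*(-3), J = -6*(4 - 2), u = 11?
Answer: -54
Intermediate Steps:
J = -12 (J = -6*2 = -12)
H(M) = -6
H(u) + J*4 = -6 - 12*4 = -6 - 48 = -54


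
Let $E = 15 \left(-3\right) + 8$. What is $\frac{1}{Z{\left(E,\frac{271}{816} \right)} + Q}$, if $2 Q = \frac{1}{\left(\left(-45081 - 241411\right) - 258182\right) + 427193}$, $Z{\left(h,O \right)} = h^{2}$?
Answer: $\frac{234962}{321662977} \approx 0.00073046$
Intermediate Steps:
$E = -37$ ($E = -45 + 8 = -37$)
$Q = - \frac{1}{234962}$ ($Q = \frac{1}{2 \left(\left(\left(-45081 - 241411\right) - 258182\right) + 427193\right)} = \frac{1}{2 \left(\left(-286492 - 258182\right) + 427193\right)} = \frac{1}{2 \left(-544674 + 427193\right)} = \frac{1}{2 \left(-117481\right)} = \frac{1}{2} \left(- \frac{1}{117481}\right) = - \frac{1}{234962} \approx -4.256 \cdot 10^{-6}$)
$\frac{1}{Z{\left(E,\frac{271}{816} \right)} + Q} = \frac{1}{\left(-37\right)^{2} - \frac{1}{234962}} = \frac{1}{1369 - \frac{1}{234962}} = \frac{1}{\frac{321662977}{234962}} = \frac{234962}{321662977}$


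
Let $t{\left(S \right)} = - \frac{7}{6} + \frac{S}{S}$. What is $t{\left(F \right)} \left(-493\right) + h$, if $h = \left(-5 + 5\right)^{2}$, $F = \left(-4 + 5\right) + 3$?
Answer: $\frac{493}{6} \approx 82.167$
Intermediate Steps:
$F = 4$ ($F = 1 + 3 = 4$)
$t{\left(S \right)} = - \frac{1}{6}$ ($t{\left(S \right)} = \left(-7\right) \frac{1}{6} + 1 = - \frac{7}{6} + 1 = - \frac{1}{6}$)
$h = 0$ ($h = 0^{2} = 0$)
$t{\left(F \right)} \left(-493\right) + h = \left(- \frac{1}{6}\right) \left(-493\right) + 0 = \frac{493}{6} + 0 = \frac{493}{6}$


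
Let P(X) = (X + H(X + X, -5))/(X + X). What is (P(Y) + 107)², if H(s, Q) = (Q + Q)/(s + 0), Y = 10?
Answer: 18481401/1600 ≈ 11551.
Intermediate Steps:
H(s, Q) = 2*Q/s (H(s, Q) = (2*Q)/s = 2*Q/s)
P(X) = (X - 5/X)/(2*X) (P(X) = (X + 2*(-5)/(X + X))/(X + X) = (X + 2*(-5)/(2*X))/((2*X)) = (X + 2*(-5)*(1/(2*X)))*(1/(2*X)) = (X - 5/X)*(1/(2*X)) = (X - 5/X)/(2*X))
(P(Y) + 107)² = ((½)*(-5 + 10²)/10² + 107)² = ((½)*(1/100)*(-5 + 100) + 107)² = ((½)*(1/100)*95 + 107)² = (19/40 + 107)² = (4299/40)² = 18481401/1600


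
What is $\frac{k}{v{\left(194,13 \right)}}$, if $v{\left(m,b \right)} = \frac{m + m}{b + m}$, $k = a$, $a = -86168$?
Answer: $- \frac{4459194}{97} \approx -45971.0$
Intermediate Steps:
$k = -86168$
$v{\left(m,b \right)} = \frac{2 m}{b + m}$
$\frac{k}{v{\left(194,13 \right)}} = - \frac{86168}{2 \cdot 194 \frac{1}{13 + 194}} = - \frac{86168}{2 \cdot 194 \cdot \frac{1}{207}} = - \frac{86168}{\frac{388}{207}} = \left(-86168\right) \frac{207}{388} = - \frac{4459194}{97}$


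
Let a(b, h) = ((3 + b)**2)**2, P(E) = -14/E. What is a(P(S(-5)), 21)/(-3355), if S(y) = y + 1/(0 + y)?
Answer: -29986576/95822155 ≈ -0.31294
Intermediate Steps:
S(y) = y + 1/y
a(b, h) = (3 + b)**4
a(P(S(-5)), 21)/(-3355) = (3 - 14/(-5 + 1/(-5)))**4/(-3355) = (3 - 14/(-5 - 1/5))**4*(-1/3355) = (3 - 14/(-26/5))**4*(-1/3355) = (3 - 14*(-5/26))**4*(-1/3355) = (3 + 35/13)**4*(-1/3355) = (74/13)**4*(-1/3355) = (29986576/28561)*(-1/3355) = -29986576/95822155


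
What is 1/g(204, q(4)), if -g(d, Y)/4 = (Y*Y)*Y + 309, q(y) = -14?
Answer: 1/9740 ≈ 0.00010267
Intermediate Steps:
g(d, Y) = -1236 - 4*Y³ (g(d, Y) = -4*((Y*Y)*Y + 309) = -4*(Y²*Y + 309) = -4*(Y³ + 309) = -4*(309 + Y³) = -1236 - 4*Y³)
1/g(204, q(4)) = 1/(-1236 - 4*(-14)³) = 1/(-1236 - 4*(-2744)) = 1/(-1236 + 10976) = 1/9740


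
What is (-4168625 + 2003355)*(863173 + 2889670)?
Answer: -8125918362610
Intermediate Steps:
(-4168625 + 2003355)*(863173 + 2889670) = -2165270*3752843 = -8125918362610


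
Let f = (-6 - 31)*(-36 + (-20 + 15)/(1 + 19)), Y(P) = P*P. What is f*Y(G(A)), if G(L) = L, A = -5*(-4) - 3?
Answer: 1550485/4 ≈ 3.8762e+5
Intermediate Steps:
A = 17 (A = 20 - 3 = 17)
Y(P) = P**2
f = 5365/4 (f = -37*(-36 - 5/20) = -37*(-36 - 5*1/20) = -37*(-36 - 1/4) = -37*(-145/4) = 5365/4 ≈ 1341.3)
f*Y(G(A)) = (5365/4)*17**2 = (5365/4)*289 = 1550485/4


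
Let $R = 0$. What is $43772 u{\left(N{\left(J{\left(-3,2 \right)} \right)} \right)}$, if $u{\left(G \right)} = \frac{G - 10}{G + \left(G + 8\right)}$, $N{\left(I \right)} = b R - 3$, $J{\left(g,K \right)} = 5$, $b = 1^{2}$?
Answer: $-284518$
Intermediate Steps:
$b = 1$
$N{\left(I \right)} = -3$ ($N{\left(I \right)} = 1 \cdot 0 - 3 = 0 - 3 = -3$)
$u{\left(G \right)} = \frac{-10 + G}{8 + 2 G}$ ($u{\left(G \right)} = \frac{-10 + G}{G + \left(8 + G\right)} = \frac{-10 + G}{8 + 2 G}$)
$43772 u{\left(N{\left(J{\left(-3,2 \right)} \right)} \right)} = 43772 \frac{-10 - 3}{2 \left(4 - 3\right)} = 43772 \cdot \frac{1}{2} \cdot 1^{-1} \left(-13\right) = 43772 \cdot \frac{1}{2} \cdot 1 \left(-13\right) = 43772 \left(- \frac{13}{2}\right) = -284518$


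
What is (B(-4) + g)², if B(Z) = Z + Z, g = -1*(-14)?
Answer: 36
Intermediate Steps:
g = 14
B(Z) = 2*Z
(B(-4) + g)² = (2*(-4) + 14)² = (-8 + 14)² = 6² = 36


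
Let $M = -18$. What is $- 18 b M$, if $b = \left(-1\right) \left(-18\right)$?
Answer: $5832$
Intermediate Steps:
$b = 18$
$- 18 b M = \left(-18\right) 18 \left(-18\right) = \left(-324\right) \left(-18\right) = 5832$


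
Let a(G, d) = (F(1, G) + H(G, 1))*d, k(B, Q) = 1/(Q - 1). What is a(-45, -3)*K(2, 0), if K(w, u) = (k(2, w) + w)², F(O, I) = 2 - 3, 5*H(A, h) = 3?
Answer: 54/5 ≈ 10.800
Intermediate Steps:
H(A, h) = ⅗ (H(A, h) = (⅕)*3 = ⅗)
k(B, Q) = 1/(-1 + Q)
F(O, I) = -1
K(w, u) = (w + 1/(-1 + w))² (K(w, u) = (1/(-1 + w) + w)² = (w + 1/(-1 + w))²)
a(G, d) = -2*d/5 (a(G, d) = (-1 + ⅗)*d = -2*d/5)
a(-45, -3)*K(2, 0) = (-⅖*(-3))*(2 + 1/(-1 + 2))² = 6*(2 + 1/1)²/5 = 6*(2 + 1)²/5 = (6/5)*3² = (6/5)*9 = 54/5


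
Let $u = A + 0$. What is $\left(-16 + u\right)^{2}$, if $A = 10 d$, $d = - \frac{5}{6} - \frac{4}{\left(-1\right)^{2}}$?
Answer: $\frac{37249}{9} \approx 4138.8$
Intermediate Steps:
$d = - \frac{29}{6}$ ($d = \left(-5\right) \frac{1}{6} - \frac{4}{1} = - \frac{5}{6} - 4 = - \frac{29}{6} \approx -4.8333$)
$A = - \frac{145}{3}$ ($A = 10 \left(- \frac{29}{6}\right) = - \frac{145}{3} \approx -48.333$)
$u = - \frac{145}{3}$ ($u = - \frac{145}{3} + 0 = - \frac{145}{3} \approx -48.333$)
$\left(-16 + u\right)^{2} = \left(-16 - \frac{145}{3}\right)^{2} = \left(- \frac{193}{3}\right)^{2} = \frac{37249}{9}$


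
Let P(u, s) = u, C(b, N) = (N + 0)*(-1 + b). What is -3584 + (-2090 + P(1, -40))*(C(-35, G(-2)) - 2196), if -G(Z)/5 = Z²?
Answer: 3079780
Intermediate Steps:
G(Z) = -5*Z²
C(b, N) = N*(-1 + b)
-3584 + (-2090 + P(1, -40))*(C(-35, G(-2)) - 2196) = -3584 + (-2090 + 1)*((-5*(-2)²)*(-1 - 35) - 2196) = -3584 - 2089*(-5*4*(-36) - 2196) = -3584 - 2089*(-20*(-36) - 2196) = -3584 - 2089*(720 - 2196) = -3584 - 2089*(-1476) = -3584 + 3083364 = 3079780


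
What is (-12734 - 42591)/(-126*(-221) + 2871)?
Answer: -55325/30717 ≈ -1.8011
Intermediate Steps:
(-12734 - 42591)/(-126*(-221) + 2871) = -55325/(27846 + 2871) = -55325/30717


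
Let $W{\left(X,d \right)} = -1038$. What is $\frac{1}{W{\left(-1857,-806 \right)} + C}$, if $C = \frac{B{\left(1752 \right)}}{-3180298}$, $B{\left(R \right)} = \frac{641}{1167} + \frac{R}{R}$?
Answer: $- \frac{1855703883}{1926220631458} \approx -0.00096339$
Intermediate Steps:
$B{\left(R \right)} = \frac{1808}{1167}$ ($B{\left(R \right)} = 641 \cdot \frac{1}{1167} + 1 = \frac{641}{1167} + 1 = \frac{1808}{1167}$)
$C = - \frac{904}{1855703883}$ ($C = \frac{1808}{1167 \left(-3180298\right)} = \frac{1808}{1167} \left(- \frac{1}{3180298}\right) = - \frac{904}{1855703883} \approx -4.8715 \cdot 10^{-7}$)
$\frac{1}{W{\left(-1857,-806 \right)} + C} = \frac{1}{-1038 - \frac{904}{1855703883}} = \frac{1}{- \frac{1926220631458}{1855703883}} = - \frac{1855703883}{1926220631458}$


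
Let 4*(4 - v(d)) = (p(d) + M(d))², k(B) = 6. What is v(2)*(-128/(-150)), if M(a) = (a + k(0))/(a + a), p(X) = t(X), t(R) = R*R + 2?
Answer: -256/25 ≈ -10.240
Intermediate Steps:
t(R) = 2 + R² (t(R) = R² + 2 = 2 + R²)
p(X) = 2 + X²
M(a) = (6 + a)/(2*a) (M(a) = (a + 6)/(a + a) = (6 + a)/((2*a)) = (6 + a)*(1/(2*a)) = (6 + a)/(2*a))
v(d) = 4 - (2 + d² + (6 + d)/(2*d))²/4 (v(d) = 4 - ((2 + d²) + (6 + d)/(2*d))²/4 = 4 - (2 + d² + (6 + d)/(2*d))²/4)
v(2)*(-128/(-150)) = (4 - 1/16*(6 + 2*2³ + 5*2)²/2²)*(-128/(-150)) = (4 - 1/16*¼*(6 + 2*8 + 10)²)*(-128*(-1/150)) = (4 - 1/16*¼*(6 + 16 + 10)²)*(64/75) = (4 - 1/16*¼*32²)*(64/75) = (4 - 1/16*¼*1024)*(64/75) = (4 - 16)*(64/75) = -12*64/75 = -256/25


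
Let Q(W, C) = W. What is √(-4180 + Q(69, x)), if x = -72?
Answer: I*√4111 ≈ 64.117*I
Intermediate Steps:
√(-4180 + Q(69, x)) = √(-4180 + 69) = √(-4111) = I*√4111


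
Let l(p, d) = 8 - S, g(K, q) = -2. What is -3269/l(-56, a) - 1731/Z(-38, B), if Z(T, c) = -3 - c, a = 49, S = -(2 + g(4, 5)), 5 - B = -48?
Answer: -2644/7 ≈ -377.71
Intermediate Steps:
B = 53 (B = 5 - 1*(-48) = 5 + 48 = 53)
S = 0 (S = -(2 - 2) = -1*0 = 0)
l(p, d) = 8 (l(p, d) = 8 - 1*0 = 8 + 0 = 8)
-3269/l(-56, a) - 1731/Z(-38, B) = -3269/8 - 1731/(-3 - 1*53) = -3269*⅛ - 1731/(-3 - 53) = -3269/8 - 1731/(-56) = -3269/8 - 1731*(-1/56) = -3269/8 + 1731/56 = -2644/7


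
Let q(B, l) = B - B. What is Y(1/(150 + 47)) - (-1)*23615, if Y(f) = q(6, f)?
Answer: 23615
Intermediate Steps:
q(B, l) = 0
Y(f) = 0
Y(1/(150 + 47)) - (-1)*23615 = 0 - (-1)*23615 = 0 - 1*(-23615) = 0 + 23615 = 23615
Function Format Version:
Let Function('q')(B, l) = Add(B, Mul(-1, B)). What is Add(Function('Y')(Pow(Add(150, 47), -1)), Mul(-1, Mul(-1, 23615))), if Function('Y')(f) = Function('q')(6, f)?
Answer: 23615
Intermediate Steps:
Function('q')(B, l) = 0
Function('Y')(f) = 0
Add(Function('Y')(Pow(Add(150, 47), -1)), Mul(-1, Mul(-1, 23615))) = Add(0, Mul(-1, Mul(-1, 23615))) = Add(0, Mul(-1, -23615)) = Add(0, 23615) = 23615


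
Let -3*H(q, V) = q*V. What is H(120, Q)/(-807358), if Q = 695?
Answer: 13900/403679 ≈ 0.034433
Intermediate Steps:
H(q, V) = -V*q/3 (H(q, V) = -q*V/3 = -V*q/3)
H(120, Q)/(-807358) = -1/3*695*120/(-807358) = -27800*(-1/807358) = 13900/403679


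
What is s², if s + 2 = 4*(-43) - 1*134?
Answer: 94864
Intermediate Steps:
s = -308 (s = -2 + (4*(-43) - 1*134) = -2 + (-172 - 134) = -2 - 306 = -308)
s² = (-308)² = 94864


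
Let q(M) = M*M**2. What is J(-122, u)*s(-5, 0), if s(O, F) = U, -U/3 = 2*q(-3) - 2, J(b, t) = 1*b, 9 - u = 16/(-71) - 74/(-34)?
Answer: -20496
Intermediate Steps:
u = 8508/1207 (u = 9 - (16/(-71) - 74/(-34)) = 9 - (16*(-1/71) - 74*(-1/34)) = 9 - (-16/71 + 37/17) = 9 - 1*2355/1207 = 9 - 2355/1207 = 8508/1207 ≈ 7.0489)
J(b, t) = b
q(M) = M**3
U = 168 (U = -3*(2*(-3)**3 - 2) = -3*(2*(-27) - 2) = -3*(-54 - 2) = -3*(-56) = 168)
s(O, F) = 168
J(-122, u)*s(-5, 0) = -122*168 = -20496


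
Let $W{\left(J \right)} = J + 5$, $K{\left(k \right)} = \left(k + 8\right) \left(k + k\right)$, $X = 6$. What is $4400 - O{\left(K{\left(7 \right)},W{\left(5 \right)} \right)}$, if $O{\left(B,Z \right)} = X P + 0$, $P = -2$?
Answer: $4412$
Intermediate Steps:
$K{\left(k \right)} = 2 k \left(8 + k\right)$ ($K{\left(k \right)} = \left(8 + k\right) 2 k = 2 k \left(8 + k\right)$)
$W{\left(J \right)} = 5 + J$
$O{\left(B,Z \right)} = -12$ ($O{\left(B,Z \right)} = 6 \left(-2\right) + 0 = -12 + 0 = -12$)
$4400 - O{\left(K{\left(7 \right)},W{\left(5 \right)} \right)} = 4400 - -12 = 4400 + 12 = 4412$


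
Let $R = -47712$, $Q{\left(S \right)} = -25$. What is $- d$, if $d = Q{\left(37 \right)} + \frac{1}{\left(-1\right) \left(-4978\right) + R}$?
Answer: $\frac{1068351}{42734} \approx 25.0$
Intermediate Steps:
$d = - \frac{1068351}{42734}$ ($d = -25 + \frac{1}{\left(-1\right) \left(-4978\right) - 47712} = -25 + \frac{1}{4978 - 47712} = -25 + \frac{1}{-42734} = -25 - \frac{1}{42734} = - \frac{1068351}{42734} \approx -25.0$)
$- d = \left(-1\right) \left(- \frac{1068351}{42734}\right) = \frac{1068351}{42734}$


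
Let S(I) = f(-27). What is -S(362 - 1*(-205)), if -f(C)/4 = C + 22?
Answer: -20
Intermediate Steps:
f(C) = -88 - 4*C (f(C) = -4*(C + 22) = -4*(22 + C) = -88 - 4*C)
S(I) = 20 (S(I) = -88 - 4*(-27) = -88 + 108 = 20)
-S(362 - 1*(-205)) = -1*20 = -20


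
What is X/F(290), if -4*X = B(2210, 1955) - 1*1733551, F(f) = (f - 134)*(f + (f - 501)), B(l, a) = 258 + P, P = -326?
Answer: 577873/16432 ≈ 35.168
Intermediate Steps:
B(l, a) = -68 (B(l, a) = 258 - 326 = -68)
F(f) = (-501 + 2*f)*(-134 + f) (F(f) = (-134 + f)*(f + (-501 + f)) = (-134 + f)*(-501 + 2*f) = (-501 + 2*f)*(-134 + f))
X = 1733619/4 (X = -(-68 - 1*1733551)/4 = -(-68 - 1733551)/4 = -¼*(-1733619) = 1733619/4 ≈ 4.3341e+5)
X/F(290) = 1733619/(4*(67134 - 769*290 + 2*290²)) = 1733619/(4*(67134 - 223010 + 2*84100)) = 1733619/(4*(67134 - 223010 + 168200)) = (1733619/4)/12324 = (1733619/4)*(1/12324) = 577873/16432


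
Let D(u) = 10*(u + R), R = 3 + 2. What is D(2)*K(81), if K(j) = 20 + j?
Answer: 7070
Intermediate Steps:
R = 5
D(u) = 50 + 10*u (D(u) = 10*(u + 5) = 10*(5 + u) = 50 + 10*u)
D(2)*K(81) = (50 + 10*2)*(20 + 81) = (50 + 20)*101 = 70*101 = 7070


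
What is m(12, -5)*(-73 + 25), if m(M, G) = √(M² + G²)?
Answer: -624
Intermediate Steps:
m(M, G) = √(G² + M²)
m(12, -5)*(-73 + 25) = √((-5)² + 12²)*(-73 + 25) = √(25 + 144)*(-48) = √169*(-48) = 13*(-48) = -624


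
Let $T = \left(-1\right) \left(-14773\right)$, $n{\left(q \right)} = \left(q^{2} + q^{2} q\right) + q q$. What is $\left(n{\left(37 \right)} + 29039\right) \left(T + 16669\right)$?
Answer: $2591764060$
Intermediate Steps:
$n{\left(q \right)} = q^{3} + 2 q^{2}$ ($n{\left(q \right)} = \left(q^{2} + q^{3}\right) + q^{2} = q^{3} + 2 q^{2}$)
$T = 14773$
$\left(n{\left(37 \right)} + 29039\right) \left(T + 16669\right) = \left(37^{2} \left(2 + 37\right) + 29039\right) \left(14773 + 16669\right) = \left(1369 \cdot 39 + 29039\right) 31442 = \left(53391 + 29039\right) 31442 = 82430 \cdot 31442 = 2591764060$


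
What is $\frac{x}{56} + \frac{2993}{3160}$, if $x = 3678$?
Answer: $\frac{1473761}{22120} \approx 66.626$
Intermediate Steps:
$\frac{x}{56} + \frac{2993}{3160} = \frac{3678}{56} + \frac{2993}{3160} = 3678 \cdot \frac{1}{56} + 2993 \cdot \frac{1}{3160} = \frac{1839}{28} + \frac{2993}{3160} = \frac{1473761}{22120}$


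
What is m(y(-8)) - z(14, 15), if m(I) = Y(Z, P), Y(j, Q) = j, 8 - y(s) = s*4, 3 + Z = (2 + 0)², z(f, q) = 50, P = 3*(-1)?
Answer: -49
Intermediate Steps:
P = -3
Z = 1 (Z = -3 + (2 + 0)² = -3 + 2² = -3 + 4 = 1)
y(s) = 8 - 4*s (y(s) = 8 - s*4 = 8 - 4*s)
m(I) = 1
m(y(-8)) - z(14, 15) = 1 - 1*50 = 1 - 50 = -49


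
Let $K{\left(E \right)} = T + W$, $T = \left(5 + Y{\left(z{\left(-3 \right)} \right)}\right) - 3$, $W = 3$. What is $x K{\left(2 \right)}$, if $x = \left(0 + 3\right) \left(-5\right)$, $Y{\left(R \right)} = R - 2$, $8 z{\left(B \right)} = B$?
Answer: $- \frac{315}{8} \approx -39.375$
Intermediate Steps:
$z{\left(B \right)} = \frac{B}{8}$
$Y{\left(R \right)} = -2 + R$ ($Y{\left(R \right)} = R - 2 = -2 + R$)
$x = -15$ ($x = 3 \left(-5\right) = -15$)
$T = - \frac{3}{8}$ ($T = \left(5 + \left(-2 + \frac{1}{8} \left(-3\right)\right)\right) - 3 = \left(5 - \frac{19}{8}\right) - 3 = \frac{21}{8} - 3 = - \frac{3}{8} \approx -0.375$)
$K{\left(E \right)} = \frac{21}{8}$ ($K{\left(E \right)} = - \frac{3}{8} + 3 = \frac{21}{8}$)
$x K{\left(2 \right)} = \left(-15\right) \frac{21}{8} = - \frac{315}{8}$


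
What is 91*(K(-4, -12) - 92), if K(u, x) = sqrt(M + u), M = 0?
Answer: -8372 + 182*I ≈ -8372.0 + 182.0*I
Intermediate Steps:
K(u, x) = sqrt(u) (K(u, x) = sqrt(0 + u) = sqrt(u))
91*(K(-4, -12) - 92) = 91*(sqrt(-4) - 92) = 91*(2*I - 92) = 91*(-92 + 2*I) = -8372 + 182*I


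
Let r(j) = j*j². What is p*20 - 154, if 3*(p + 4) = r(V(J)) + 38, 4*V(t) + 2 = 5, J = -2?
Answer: 1063/48 ≈ 22.146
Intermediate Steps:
V(t) = ¾ (V(t) = -½ + (¼)*5 = -½ + 5/4 = ¾)
r(j) = j³
p = 1691/192 (p = -4 + ((¾)³ + 38)/3 = -4 + (27/64 + 38)/3 = -4 + (⅓)*(2459/64) = -4 + 2459/192 = 1691/192 ≈ 8.8073)
p*20 - 154 = (1691/192)*20 - 154 = 8455/48 - 154 = 1063/48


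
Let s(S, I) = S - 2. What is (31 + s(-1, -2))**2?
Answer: 784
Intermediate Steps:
s(S, I) = -2 + S
(31 + s(-1, -2))**2 = (31 + (-2 - 1))**2 = (31 - 3)**2 = 28**2 = 784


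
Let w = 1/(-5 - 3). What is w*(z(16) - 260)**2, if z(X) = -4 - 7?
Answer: -73441/8 ≈ -9180.1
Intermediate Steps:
z(X) = -11
w = -1/8 (w = 1/(-8) = -1/8 ≈ -0.12500)
w*(z(16) - 260)**2 = -(-11 - 260)**2/8 = -1/8*(-271)**2 = -1/8*73441 = -73441/8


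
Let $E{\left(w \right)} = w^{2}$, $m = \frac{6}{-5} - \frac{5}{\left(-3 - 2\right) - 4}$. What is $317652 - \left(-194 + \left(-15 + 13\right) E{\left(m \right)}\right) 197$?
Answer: $\frac{720968104}{2025} \approx 3.5603 \cdot 10^{5}$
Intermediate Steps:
$m = - \frac{29}{45}$ ($m = 6 \left(- \frac{1}{5}\right) - \frac{5}{-5 - 4} = - \frac{6}{5} - \frac{5}{-9} = - \frac{6}{5} - - \frac{5}{9} = - \frac{6}{5} + \frac{5}{9} = - \frac{29}{45} \approx -0.64444$)
$317652 - \left(-194 + \left(-15 + 13\right) E{\left(m \right)}\right) 197 = 317652 - \left(-194 + \left(-15 + 13\right) \left(- \frac{29}{45}\right)^{2}\right) 197 = 317652 - \left(-194 - \frac{1682}{2025}\right) 197 = 317652 - \left(- \frac{394532}{2025}\right) 197 = 317652 - - \frac{77722804}{2025} = 317652 + \frac{77722804}{2025} = \frac{720968104}{2025}$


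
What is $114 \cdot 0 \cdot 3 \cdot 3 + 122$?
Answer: $122$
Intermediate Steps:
$114 \cdot 0 \cdot 3 \cdot 3 + 122 = 114 \cdot 0 \cdot 3 + 122 = 114 \cdot 0 + 122 = 0 + 122 = 122$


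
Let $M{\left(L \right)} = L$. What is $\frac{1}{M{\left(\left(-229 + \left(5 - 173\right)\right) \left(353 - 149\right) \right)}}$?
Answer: $- \frac{1}{80988} \approx -1.2348 \cdot 10^{-5}$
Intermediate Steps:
$\frac{1}{M{\left(\left(-229 + \left(5 - 173\right)\right) \left(353 - 149\right) \right)}} = \frac{1}{\left(-229 + \left(5 - 173\right)\right) \left(353 - 149\right)} = \frac{1}{\left(-229 - 168\right) 204} = \frac{1}{\left(-397\right) 204} = \frac{1}{-80988} = - \frac{1}{80988}$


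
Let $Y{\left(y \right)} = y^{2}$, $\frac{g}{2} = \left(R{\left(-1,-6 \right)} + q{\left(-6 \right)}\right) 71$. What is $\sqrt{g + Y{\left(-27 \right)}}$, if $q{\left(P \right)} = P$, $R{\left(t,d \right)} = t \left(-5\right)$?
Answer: $\sqrt{587} \approx 24.228$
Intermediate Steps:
$R{\left(t,d \right)} = - 5 t$
$g = -142$ ($g = 2 \left(\left(-5\right) \left(-1\right) - 6\right) 71 = 2 \left(5 - 6\right) 71 = 2 \left(\left(-1\right) 71\right) = 2 \left(-71\right) = -142$)
$\sqrt{g + Y{\left(-27 \right)}} = \sqrt{-142 + \left(-27\right)^{2}} = \sqrt{-142 + 729} = \sqrt{587}$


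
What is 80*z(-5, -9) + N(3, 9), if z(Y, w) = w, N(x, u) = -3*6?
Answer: -738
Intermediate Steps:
N(x, u) = -18
80*z(-5, -9) + N(3, 9) = 80*(-9) - 18 = -720 - 18 = -738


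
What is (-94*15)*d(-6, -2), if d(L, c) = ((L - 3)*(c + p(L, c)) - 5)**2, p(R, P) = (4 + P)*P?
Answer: -3385410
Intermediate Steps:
p(R, P) = P*(4 + P)
d(L, c) = (-5 + (-3 + L)*(c + c*(4 + c)))**2 (d(L, c) = ((L - 3)*(c + c*(4 + c)) - 5)**2 = ((-3 + L)*(c + c*(4 + c)) - 5)**2 = (-5 + (-3 + L)*(c + c*(4 + c)))**2)
(-94*15)*d(-6, -2) = (-94*15)*(5 + 3*(-2)**2 + 15*(-2) - 1*(-6)*(-2)**2 - 5*(-6)*(-2))**2 = -1410*(5 + 3*4 - 30 - 1*(-6)*4 - 60)**2 = -1410*(5 + 12 - 30 + 24 - 60)**2 = -1410*(-49)**2 = -1410*2401 = -3385410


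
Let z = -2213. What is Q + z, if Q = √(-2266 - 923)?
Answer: -2213 + I*√3189 ≈ -2213.0 + 56.471*I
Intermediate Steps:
Q = I*√3189 (Q = √(-3189) = I*√3189 ≈ 56.471*I)
Q + z = I*√3189 - 2213 = -2213 + I*√3189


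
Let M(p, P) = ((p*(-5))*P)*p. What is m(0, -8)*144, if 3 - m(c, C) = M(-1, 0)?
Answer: 432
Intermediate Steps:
M(p, P) = -5*P*p² (M(p, P) = ((-5*p)*P)*p = (-5*P*p)*p = -5*P*p²)
m(c, C) = 3 (m(c, C) = 3 - (-5)*0*(-1)² = 3 - (-5)*0 = 3 - 1*0 = 3 + 0 = 3)
m(0, -8)*144 = 3*144 = 432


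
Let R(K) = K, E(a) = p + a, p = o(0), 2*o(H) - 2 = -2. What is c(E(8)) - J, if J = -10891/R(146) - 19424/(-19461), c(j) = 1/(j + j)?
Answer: 1674331429/22730448 ≈ 73.660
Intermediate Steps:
o(H) = 0 (o(H) = 1 + (1/2)*(-2) = 1 - 1 = 0)
p = 0
E(a) = a (E(a) = 0 + a = a)
c(j) = 1/(2*j)
J = -209113847/2841306 (J = -10891/146 - 19424/(-19461) = -10891*1/146 - 19424*(-1/19461) = -10891/146 + 19424/19461 = -209113847/2841306 ≈ -73.598)
c(E(8)) - J = (1/2)/8 - 1*(-209113847/2841306) = (1/2)*(1/8) + 209113847/2841306 = 1/16 + 209113847/2841306 = 1674331429/22730448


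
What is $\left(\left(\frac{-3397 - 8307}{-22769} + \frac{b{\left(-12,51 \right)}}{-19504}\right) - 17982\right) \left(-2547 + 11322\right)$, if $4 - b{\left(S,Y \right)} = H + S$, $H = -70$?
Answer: $- \frac{35035672637818125}{222043288} \approx -1.5779 \cdot 10^{8}$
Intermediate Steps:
$b{\left(S,Y \right)} = 74 - S$ ($b{\left(S,Y \right)} = 4 - \left(-70 + S\right) = 74 - S$)
$\left(\left(\frac{-3397 - 8307}{-22769} + \frac{b{\left(-12,51 \right)}}{-19504}\right) - 17982\right) \left(-2547 + 11322\right) = \left(\left(\frac{-3397 - 8307}{-22769} + \frac{74 - -12}{-19504}\right) - 17982\right) \left(-2547 + 11322\right) = \left(\left(\left(-3397 - 8307\right) \left(- \frac{1}{22769}\right) + \left(74 + 12\right) \left(- \frac{1}{19504}\right)\right) - 17982\right) 8775 = \left(\left(\left(-11704\right) \left(- \frac{1}{22769}\right) + 86 \left(- \frac{1}{19504}\right)\right) - 17982\right) 8775 = \left(\left(\frac{11704}{22769} - \frac{43}{9752}\right) - 17982\right) 8775 = \left(\frac{113158341}{222043288} - 17982\right) 8775 = \left(- \frac{3992669246475}{222043288}\right) 8775 = - \frac{35035672637818125}{222043288}$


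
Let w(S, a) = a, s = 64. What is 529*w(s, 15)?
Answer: 7935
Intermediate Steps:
529*w(s, 15) = 529*15 = 7935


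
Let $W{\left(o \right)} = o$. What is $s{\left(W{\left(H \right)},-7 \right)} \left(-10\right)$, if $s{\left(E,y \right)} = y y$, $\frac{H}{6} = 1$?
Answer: $-490$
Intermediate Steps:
$H = 6$ ($H = 6 \cdot 1 = 6$)
$s{\left(E,y \right)} = y^{2}$
$s{\left(W{\left(H \right)},-7 \right)} \left(-10\right) = \left(-7\right)^{2} \left(-10\right) = 49 \left(-10\right) = -490$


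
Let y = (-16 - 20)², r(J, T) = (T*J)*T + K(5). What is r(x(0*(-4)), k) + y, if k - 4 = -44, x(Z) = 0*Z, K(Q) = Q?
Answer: 1301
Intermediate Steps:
x(Z) = 0
k = -40 (k = 4 - 44 = -40)
r(J, T) = 5 + J*T² (r(J, T) = (T*J)*T + 5 = (J*T)*T + 5 = J*T² + 5 = 5 + J*T²)
y = 1296 (y = (-36)² = 1296)
r(x(0*(-4)), k) + y = (5 + 0*(-40)²) + 1296 = (5 + 0*1600) + 1296 = (5 + 0) + 1296 = 5 + 1296 = 1301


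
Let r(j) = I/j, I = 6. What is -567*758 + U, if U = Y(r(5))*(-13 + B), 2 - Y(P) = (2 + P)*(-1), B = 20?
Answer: -2148748/5 ≈ -4.2975e+5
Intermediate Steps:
r(j) = 6/j
Y(P) = 4 + P (Y(P) = 2 - (2 + P)*(-1) = 2 - (-2 - P) = 2 + (2 + P) = 4 + P)
U = 182/5 (U = (4 + 6/5)*(-13 + 20) = (4 + 6*(⅕))*7 = (4 + 6/5)*7 = (26/5)*7 = 182/5 ≈ 36.400)
-567*758 + U = -567*758 + 182/5 = -429786 + 182/5 = -2148748/5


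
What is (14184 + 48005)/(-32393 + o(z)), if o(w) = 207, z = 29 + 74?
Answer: -62189/32186 ≈ -1.9322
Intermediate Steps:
z = 103
(14184 + 48005)/(-32393 + o(z)) = (14184 + 48005)/(-32393 + 207) = 62189/(-32186) = 62189*(-1/32186) = -62189/32186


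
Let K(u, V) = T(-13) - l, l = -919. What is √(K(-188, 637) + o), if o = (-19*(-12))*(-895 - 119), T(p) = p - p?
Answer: I*√230273 ≈ 479.87*I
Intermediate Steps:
T(p) = 0
K(u, V) = 919 (K(u, V) = 0 - 1*(-919) = 0 + 919 = 919)
o = -231192 (o = 228*(-1014) = -231192)
√(K(-188, 637) + o) = √(919 - 231192) = √(-230273) = I*√230273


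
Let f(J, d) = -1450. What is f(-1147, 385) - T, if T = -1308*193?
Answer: 250994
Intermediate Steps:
T = -252444
f(-1147, 385) - T = -1450 - 1*(-252444) = -1450 + 252444 = 250994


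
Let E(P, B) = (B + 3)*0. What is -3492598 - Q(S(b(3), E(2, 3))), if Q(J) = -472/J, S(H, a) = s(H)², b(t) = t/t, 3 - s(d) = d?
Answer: -3492480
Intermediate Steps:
s(d) = 3 - d
E(P, B) = 0 (E(P, B) = (3 + B)*0 = 0)
b(t) = 1
S(H, a) = (3 - H)²
-3492598 - Q(S(b(3), E(2, 3))) = -3492598 - (-472)/((-3 + 1)²) = -3492598 - (-472)/((-2)²) = -3492598 - (-472)/4 = -3492598 - 1*(-118) = -3492598 + 118 = -3492480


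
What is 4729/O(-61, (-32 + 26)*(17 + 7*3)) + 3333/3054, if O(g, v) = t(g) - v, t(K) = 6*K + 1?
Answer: -4661915/139466 ≈ -33.427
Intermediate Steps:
t(K) = 1 + 6*K
O(g, v) = 1 - v + 6*g (O(g, v) = (1 + 6*g) - v = 1 - v + 6*g)
4729/O(-61, (-32 + 26)*(17 + 7*3)) + 3333/3054 = 4729/(1 - (-32 + 26)*(17 + 7*3) + 6*(-61)) + 3333/3054 = 4729/(1 - (-6)*(17 + 21) - 366) + 3333*(1/3054) = 4729/(1 - (-6)*38 - 366) + 1111/1018 = 4729/(1 - 1*(-228) - 366) + 1111/1018 = 4729/(1 + 228 - 366) + 1111/1018 = 4729/(-137) + 1111/1018 = 4729*(-1/137) + 1111/1018 = -4729/137 + 1111/1018 = -4661915/139466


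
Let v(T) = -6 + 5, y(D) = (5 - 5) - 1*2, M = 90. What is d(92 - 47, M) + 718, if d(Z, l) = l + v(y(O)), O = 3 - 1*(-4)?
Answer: 807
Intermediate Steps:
O = 7 (O = 3 + 4 = 7)
y(D) = -2 (y(D) = 0 - 2 = -2)
v(T) = -1
d(Z, l) = -1 + l (d(Z, l) = l - 1 = -1 + l)
d(92 - 47, M) + 718 = (-1 + 90) + 718 = 89 + 718 = 807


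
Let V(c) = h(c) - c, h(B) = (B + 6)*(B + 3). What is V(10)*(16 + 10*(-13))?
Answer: -22572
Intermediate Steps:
h(B) = (3 + B)*(6 + B) (h(B) = (6 + B)*(3 + B) = (3 + B)*(6 + B))
V(c) = 18 + c² + 8*c (V(c) = (18 + c² + 9*c) - c = 18 + c² + 8*c)
V(10)*(16 + 10*(-13)) = (18 + 10² + 8*10)*(16 + 10*(-13)) = (18 + 100 + 80)*(16 - 130) = 198*(-114) = -22572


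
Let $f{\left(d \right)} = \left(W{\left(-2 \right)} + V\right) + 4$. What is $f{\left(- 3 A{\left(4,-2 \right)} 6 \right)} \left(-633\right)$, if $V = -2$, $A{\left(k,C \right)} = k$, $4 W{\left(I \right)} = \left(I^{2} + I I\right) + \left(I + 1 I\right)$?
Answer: $-1899$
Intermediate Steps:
$W{\left(I \right)} = \frac{I}{2} + \frac{I^{2}}{2}$ ($W{\left(I \right)} = \frac{\left(I^{2} + I I\right) + \left(I + 1 I\right)}{4} = \frac{\left(I^{2} + I^{2}\right) + \left(I + I\right)}{4} = \frac{2 I^{2} + 2 I}{4} = \frac{2 I + 2 I^{2}}{4} = \frac{I}{2} + \frac{I^{2}}{2}$)
$f{\left(d \right)} = 3$ ($f{\left(d \right)} = \left(\frac{1}{2} \left(-2\right) \left(1 - 2\right) - 2\right) + 4 = \left(\frac{1}{2} \left(-2\right) \left(-1\right) - 2\right) + 4 = \left(1 - 2\right) + 4 = -1 + 4 = 3$)
$f{\left(- 3 A{\left(4,-2 \right)} 6 \right)} \left(-633\right) = 3 \left(-633\right) = -1899$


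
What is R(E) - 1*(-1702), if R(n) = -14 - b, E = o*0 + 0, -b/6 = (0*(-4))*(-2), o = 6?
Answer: 1688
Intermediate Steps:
b = 0 (b = -6*0*(-4)*(-2) = -0*(-2) = -6*0 = 0)
E = 0 (E = 6*0 + 0 = 0 + 0 = 0)
R(n) = -14 (R(n) = -14 - 1*0 = -14 + 0 = -14)
R(E) - 1*(-1702) = -14 - 1*(-1702) = -14 + 1702 = 1688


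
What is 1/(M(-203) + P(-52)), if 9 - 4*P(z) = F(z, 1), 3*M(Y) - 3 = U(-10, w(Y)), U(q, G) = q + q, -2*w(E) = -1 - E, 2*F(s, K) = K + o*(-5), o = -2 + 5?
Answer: -3/5 ≈ -0.60000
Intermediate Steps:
o = 3
F(s, K) = -15/2 + K/2 (F(s, K) = (K + 3*(-5))/2 = (K - 15)/2 = (-15 + K)/2 = -15/2 + K/2)
w(E) = 1/2 + E/2 (w(E) = -(-1 - E)/2 = 1/2 + E/2)
U(q, G) = 2*q
M(Y) = -17/3 (M(Y) = 1 + (2*(-10))/3 = 1 + (1/3)*(-20) = 1 - 20/3 = -17/3)
P(z) = 4 (P(z) = 9/4 - (-15/2 + (1/2)*1)/4 = 9/4 - (-15/2 + 1/2)/4 = 9/4 - 1/4*(-7) = 9/4 + 7/4 = 4)
1/(M(-203) + P(-52)) = 1/(-17/3 + 4) = 1/(-5/3) = -3/5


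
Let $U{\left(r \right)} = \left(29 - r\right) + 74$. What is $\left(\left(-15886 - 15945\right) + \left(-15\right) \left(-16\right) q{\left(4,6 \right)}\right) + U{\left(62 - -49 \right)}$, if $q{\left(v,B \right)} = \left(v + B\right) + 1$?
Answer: $-29199$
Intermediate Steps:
$q{\left(v,B \right)} = 1 + B + v$ ($q{\left(v,B \right)} = \left(B + v\right) + 1 = 1 + B + v$)
$U{\left(r \right)} = 103 - r$
$\left(\left(-15886 - 15945\right) + \left(-15\right) \left(-16\right) q{\left(4,6 \right)}\right) + U{\left(62 - -49 \right)} = \left(\left(-15886 - 15945\right) + \left(-15\right) \left(-16\right) \left(1 + 6 + 4\right)\right) + \left(103 - \left(62 - -49\right)\right) = \left(\left(-15886 - 15945\right) + 240 \cdot 11\right) + \left(103 - \left(62 + 49\right)\right) = \left(-31831 + 2640\right) + \left(103 - 111\right) = -29191 + \left(103 - 111\right) = -29191 - 8 = -29199$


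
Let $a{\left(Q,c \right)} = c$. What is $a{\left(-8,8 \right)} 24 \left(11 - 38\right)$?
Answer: $-5184$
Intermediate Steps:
$a{\left(-8,8 \right)} 24 \left(11 - 38\right) = 8 \cdot 24 \left(11 - 38\right) = 192 \left(11 - 38\right) = 192 \left(-27\right) = -5184$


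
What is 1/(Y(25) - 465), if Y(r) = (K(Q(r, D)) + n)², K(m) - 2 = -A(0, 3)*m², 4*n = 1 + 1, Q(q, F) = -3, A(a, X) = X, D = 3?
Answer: 4/541 ≈ 0.0073937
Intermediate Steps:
n = ½ (n = (1 + 1)/4 = (¼)*2 = ½ ≈ 0.50000)
K(m) = 2 - 3*m²
Y(r) = 2401/4 (Y(r) = ((2 - 3*(-3)²) + ½)² = ((2 - 3*9) + ½)² = ((2 - 27) + ½)² = (-25 + ½)² = (-49/2)² = 2401/4)
1/(Y(25) - 465) = 1/(2401/4 - 465) = 1/(541/4) = 4/541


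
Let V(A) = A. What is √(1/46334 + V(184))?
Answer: 3*√43890947182/46334 ≈ 13.565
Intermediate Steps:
√(1/46334 + V(184)) = √(1/46334 + 184) = √(8525457/46334) = 3*√43890947182/46334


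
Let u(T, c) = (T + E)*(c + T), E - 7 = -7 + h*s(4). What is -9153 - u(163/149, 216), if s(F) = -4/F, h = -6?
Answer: -237396532/22201 ≈ -10693.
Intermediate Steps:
E = 6 (E = 7 + (-7 - (-24)/4) = 7 + (-7 - 6*(-1)) = 7 + (-7 + 6) = 7 - 1 = 6)
u(T, c) = (6 + T)*(T + c) (u(T, c) = (T + 6)*(c + T) = (6 + T)*(T + c))
-9153 - u(163/149, 216) = -9153 - ((163/149)² + 6*(163/149) + 6*216 + (163/149)*216) = -9153 - ((163*(1/149))² + 6*(163*(1/149)) + 1296 + (163*(1/149))*216) = -9153 - ((163/149)² + 6*(163/149) + 1296 + (163/149)*216) = -9153 - (26569/22201 + 978/149 + 1296 + 35208/149) = -9153 - 1*34190779/22201 = -9153 - 34190779/22201 = -237396532/22201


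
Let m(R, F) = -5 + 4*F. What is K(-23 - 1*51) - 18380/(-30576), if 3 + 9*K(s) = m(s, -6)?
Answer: -67751/22932 ≈ -2.9544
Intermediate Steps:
K(s) = -32/9 (K(s) = -1/3 + (-5 + 4*(-6))/9 = -1/3 + (-5 - 24)/9 = -1/3 + (1/9)*(-29) = -1/3 - 29/9 = -32/9)
K(-23 - 1*51) - 18380/(-30576) = -32/9 - 18380/(-30576) = -32/9 - 18380*(-1)/30576 = -32/9 - 1*(-4595/7644) = -32/9 + 4595/7644 = -67751/22932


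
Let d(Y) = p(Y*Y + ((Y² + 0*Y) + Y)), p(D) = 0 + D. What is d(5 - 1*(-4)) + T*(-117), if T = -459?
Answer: 53874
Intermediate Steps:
p(D) = D
d(Y) = Y + 2*Y² (d(Y) = Y*Y + ((Y² + 0*Y) + Y) = Y² + ((Y² + 0) + Y) = Y² + (Y² + Y) = Y² + (Y + Y²) = Y + 2*Y²)
d(5 - 1*(-4)) + T*(-117) = (5 - 1*(-4))*(1 + 2*(5 - 1*(-4))) - 459*(-117) = (5 + 4)*(1 + 2*(5 + 4)) + 53703 = 9*(1 + 2*9) + 53703 = 9*(1 + 18) + 53703 = 9*19 + 53703 = 171 + 53703 = 53874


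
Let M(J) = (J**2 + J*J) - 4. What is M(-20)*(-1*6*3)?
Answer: -14328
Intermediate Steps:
M(J) = -4 + 2*J**2 (M(J) = (J**2 + J**2) - 4 = 2*J**2 - 4 = -4 + 2*J**2)
M(-20)*(-1*6*3) = (-4 + 2*(-20)**2)*(-1*6*3) = (-4 + 2*400)*(-6*3) = (-4 + 800)*(-18) = 796*(-18) = -14328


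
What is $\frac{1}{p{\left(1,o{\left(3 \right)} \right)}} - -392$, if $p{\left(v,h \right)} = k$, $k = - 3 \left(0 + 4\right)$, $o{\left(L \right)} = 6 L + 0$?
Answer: $\frac{4703}{12} \approx 391.92$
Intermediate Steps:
$o{\left(L \right)} = 6 L$
$k = -12$ ($k = \left(-3\right) 4 = -12$)
$p{\left(v,h \right)} = -12$
$\frac{1}{p{\left(1,o{\left(3 \right)} \right)}} - -392 = \frac{1}{-12} - -392 = - \frac{1}{12} + 392 = \frac{4703}{12}$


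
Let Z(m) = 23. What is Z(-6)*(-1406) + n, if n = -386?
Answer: -32724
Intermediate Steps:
Z(-6)*(-1406) + n = 23*(-1406) - 386 = -32338 - 386 = -32724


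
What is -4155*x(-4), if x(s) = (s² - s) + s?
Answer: -66480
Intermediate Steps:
x(s) = s²
-4155*x(-4) = -4155*(-4)² = -4155*16 = -66480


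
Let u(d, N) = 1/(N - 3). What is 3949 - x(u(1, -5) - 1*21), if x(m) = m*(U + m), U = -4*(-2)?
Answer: 234991/64 ≈ 3671.7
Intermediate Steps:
U = 8
u(d, N) = 1/(-3 + N)
x(m) = m*(8 + m)
3949 - x(u(1, -5) - 1*21) = 3949 - (1/(-3 - 5) - 1*21)*(8 + (1/(-3 - 5) - 1*21)) = 3949 - (1/(-8) - 21)*(8 + (1/(-8) - 21)) = 3949 - (-⅛ - 21)*(8 + (-⅛ - 21)) = 3949 - (-169)*(8 - 169/8)/8 = 3949 - (-169)*(-105)/(8*8) = 3949 - 1*17745/64 = 3949 - 17745/64 = 234991/64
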